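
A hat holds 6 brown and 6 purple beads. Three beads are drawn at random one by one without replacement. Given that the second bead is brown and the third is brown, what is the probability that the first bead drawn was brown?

P(first=brown and the second bead is brown and the third is brown) = (6/12)·(5/11)·(4/10) = 1/11.
P(E) = Σ over first color = 1/11 + 3/22 = 5/22.
By Bayes, P(first=brown | E) = 1/11 / 5/22 = 2/5 ≈ 0.4000.

2/5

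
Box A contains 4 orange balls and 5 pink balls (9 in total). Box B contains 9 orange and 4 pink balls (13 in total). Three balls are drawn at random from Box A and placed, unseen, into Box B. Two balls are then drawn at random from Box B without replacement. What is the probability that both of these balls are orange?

Condition on how many of the transferred balls are orange (from Box A: 4 orange of 9; then Box B has 16 total).
  0 orange: C(4,0)C(5,3)/C(9,3) = 5/42; then P = C(9,2)/C(16,2) = 3/10
  1 orange: C(4,1)C(5,2)/C(9,3) = 10/21; then P = C(10,2)/C(16,2) = 3/8
  2 orange: C(4,2)C(5,1)/C(9,3) = 5/14; then P = C(11,2)/C(16,2) = 11/24
  3 orange: C(4,3)C(5,0)/C(9,3) = 1/21; then P = C(12,2)/C(16,2) = 11/20
P(both orange) = 97/240 ≈ 0.4042.

97/240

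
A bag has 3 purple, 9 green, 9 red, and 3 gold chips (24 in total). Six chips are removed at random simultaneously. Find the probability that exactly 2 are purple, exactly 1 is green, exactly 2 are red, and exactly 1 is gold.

Unordered draws without replacement: count favorable combinations over C(24,6).
Favorable = C(3,2) · C(9,1) · C(9,2) · C(3,1) = 2916; total = C(24,6) = 134596.
P = 2916/134596 = 729/33649 ≈ 0.0217.

729/33649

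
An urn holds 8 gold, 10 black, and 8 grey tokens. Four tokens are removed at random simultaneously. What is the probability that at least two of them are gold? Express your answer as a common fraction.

Sum the hypergeometric tail for j = 2,…,4 gold tokens.
Favorable = C(8,2)·C(18,2) + C(8,3)·C(18,1) + C(8,4)·C(18,0) = 5362; total = C(26,4) = 14950.
P = 5362/14950 = 2681/7475 ≈ 0.3587.

2681/7475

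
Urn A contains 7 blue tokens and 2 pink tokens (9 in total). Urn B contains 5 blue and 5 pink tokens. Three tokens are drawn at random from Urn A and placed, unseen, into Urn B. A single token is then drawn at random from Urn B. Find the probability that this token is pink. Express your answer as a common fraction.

17/39

Condition on how many of the transferred tokens are pink (from Urn A: 2 pink of 9; then Urn B has 13 total).
  0 pink: C(2,0)C(7,3)/C(9,3) = 5/12; then P = 5/13
  1 pink: C(2,1)C(7,2)/C(9,3) = 1/2; then P = 6/13
  2 pink: C(2,2)C(7,1)/C(9,3) = 1/12; then P = 7/13
P(pink from Urn B) = 17/39 ≈ 0.4359.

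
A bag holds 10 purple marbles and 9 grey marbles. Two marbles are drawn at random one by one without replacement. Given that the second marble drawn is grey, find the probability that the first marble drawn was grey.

4/9

P(first=grey and the second marble drawn is grey) = (9/19)·(8/18) = 4/19.
P(the second marble drawn is grey) = Σ over first color = 5/19 + 4/19 = 9/19.
By Bayes, P(first=grey | the second marble drawn is grey) = 4/19 / 9/19 = 4/9 ≈ 0.4444.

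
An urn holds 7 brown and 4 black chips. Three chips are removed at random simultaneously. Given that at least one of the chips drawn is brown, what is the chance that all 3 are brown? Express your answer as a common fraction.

P(all 3 brown) = C(7,3)/C(11,3) = 7/33; P(at least one brown) = 1 − C(4,3)/C(11,3) = 161/165.
Since 'all 3 brown' ⊆ 'at least one brown', P(all 3 | at least one) = 7/33 / 161/165 = 5/23 ≈ 0.2174.

5/23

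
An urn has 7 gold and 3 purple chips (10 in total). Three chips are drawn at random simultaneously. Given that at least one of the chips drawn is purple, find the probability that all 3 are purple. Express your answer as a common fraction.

1/85

P(all 3 purple) = C(3,3)/C(10,3) = 1/120; P(at least one purple) = 1 − C(7,3)/C(10,3) = 17/24.
Since 'all 3 purple' ⊆ 'at least one purple', P(all 3 | at least one) = 1/120 / 17/24 = 1/85 ≈ 0.0118.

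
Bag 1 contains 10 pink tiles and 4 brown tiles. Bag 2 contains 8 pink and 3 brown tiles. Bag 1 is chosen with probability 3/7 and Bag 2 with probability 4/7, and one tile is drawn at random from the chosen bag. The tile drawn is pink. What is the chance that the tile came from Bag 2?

224/389

P(pink | Bag 1) = 5/7; P(pink | Bag 2) = 8/11.
P(pink) = 3/7·5/7 + 4/7·8/11 = 389/539.
By Bayes' rule, P(Bag 2 | pink) = 32/77 / 389/539 = 224/389 ≈ 0.5758.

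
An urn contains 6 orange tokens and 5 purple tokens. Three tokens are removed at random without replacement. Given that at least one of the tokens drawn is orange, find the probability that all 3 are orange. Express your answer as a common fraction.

P(all 3 orange) = C(6,3)/C(11,3) = 4/33; P(at least one orange) = 1 − C(5,3)/C(11,3) = 31/33.
Since 'all 3 orange' ⊆ 'at least one orange', P(all 3 | at least one) = 4/33 / 31/33 = 4/31 ≈ 0.1290.

4/31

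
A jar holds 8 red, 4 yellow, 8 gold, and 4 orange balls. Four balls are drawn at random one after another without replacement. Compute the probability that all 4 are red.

Unordered draws without replacement: count favorable combinations over C(24,4).
Favorable = C(8,4) · C(4,0) · C(8,0) · C(4,0) = 70; total = C(24,4) = 10626.
P = 70/10626 = 5/759 ≈ 0.0066.

5/759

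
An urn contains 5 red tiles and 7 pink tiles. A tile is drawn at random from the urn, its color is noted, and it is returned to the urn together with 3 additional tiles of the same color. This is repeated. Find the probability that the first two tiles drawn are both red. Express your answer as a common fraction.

After a red draw the urn holds 8 red out of 15.
P = (5/12)·(8/15) = 2/9 ≈ 0.2222.

2/9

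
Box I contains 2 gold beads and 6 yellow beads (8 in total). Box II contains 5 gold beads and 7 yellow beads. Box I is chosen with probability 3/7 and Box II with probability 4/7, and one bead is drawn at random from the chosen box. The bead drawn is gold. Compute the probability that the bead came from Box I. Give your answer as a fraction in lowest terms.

P(gold | Box I) = 1/4; P(gold | Box II) = 5/12.
P(gold) = 3/7·1/4 + 4/7·5/12 = 29/84.
By Bayes' rule, P(Box I | gold) = 3/28 / 29/84 = 9/29 ≈ 0.3103.

9/29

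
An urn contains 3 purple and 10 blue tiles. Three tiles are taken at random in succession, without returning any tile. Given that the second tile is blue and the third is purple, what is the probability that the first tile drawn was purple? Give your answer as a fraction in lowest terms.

P(first=purple and the second tile is blue and the third is purple) = (3/13)·(10/12)·(2/11) = 5/143.
P(E) = Σ over first color = 5/143 + 45/286 = 5/26.
By Bayes, P(first=purple | E) = 5/143 / 5/26 = 2/11 ≈ 0.1818.

2/11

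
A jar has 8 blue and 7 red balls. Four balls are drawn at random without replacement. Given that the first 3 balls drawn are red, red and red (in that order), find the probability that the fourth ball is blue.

2/3

After removing 3 red, the jar has 8 blue out of 12 remaining.
P(fourth is blue | given) = 8/12 = 2/3 ≈ 0.6667.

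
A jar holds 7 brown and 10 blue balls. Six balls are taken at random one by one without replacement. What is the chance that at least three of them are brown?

Sum the hypergeometric tail for j = 3,…,6 brown balls.
Favorable = C(7,3)·C(10,3) + C(7,4)·C(10,2) + C(7,5)·C(10,1) + C(7,6)·C(10,0) = 5992; total = C(17,6) = 12376.
P = 5992/12376 = 107/221 ≈ 0.4842.

107/221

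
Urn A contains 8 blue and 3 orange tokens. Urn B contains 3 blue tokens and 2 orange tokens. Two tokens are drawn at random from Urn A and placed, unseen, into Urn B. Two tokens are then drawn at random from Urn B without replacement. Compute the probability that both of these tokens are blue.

433/1155

Condition on how many of the transferred tokens are blue (from Urn A: 8 blue of 11; then Urn B has 7 total).
  0 blue: C(8,0)C(3,2)/C(11,2) = 3/55; then P = C(3,2)/C(7,2) = 1/7
  1 blue: C(8,1)C(3,1)/C(11,2) = 24/55; then P = C(4,2)/C(7,2) = 2/7
  2 blue: C(8,2)C(3,0)/C(11,2) = 28/55; then P = C(5,2)/C(7,2) = 10/21
P(both blue) = 433/1155 ≈ 0.3749.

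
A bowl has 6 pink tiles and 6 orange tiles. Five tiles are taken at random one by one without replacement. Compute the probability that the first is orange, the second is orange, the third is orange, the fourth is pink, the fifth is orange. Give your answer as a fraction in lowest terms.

Multiply the conditional probability of each draw in order, without replacement, so each draw removes one from its color and from the total.
P = (6/12) · (5/11) · (4/10) · (6/9) · (3/8) = 1/44 ≈ 0.0227.

1/44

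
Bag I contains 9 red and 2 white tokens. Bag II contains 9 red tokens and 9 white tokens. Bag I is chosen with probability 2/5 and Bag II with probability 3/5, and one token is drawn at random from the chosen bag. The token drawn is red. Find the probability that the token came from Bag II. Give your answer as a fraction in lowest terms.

P(red | Bag I) = 9/11; P(red | Bag II) = 1/2.
P(red) = 2/5·9/11 + 3/5·1/2 = 69/110.
By Bayes' rule, P(Bag II | red) = 3/10 / 69/110 = 11/23 ≈ 0.4783.

11/23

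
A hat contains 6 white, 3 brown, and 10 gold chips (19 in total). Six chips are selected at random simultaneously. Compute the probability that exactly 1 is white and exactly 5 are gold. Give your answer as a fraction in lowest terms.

Unordered draws without replacement: count favorable combinations over C(19,6).
Favorable = C(6,1) · C(3,0) · C(10,5) = 1512; total = C(19,6) = 27132.
P = 1512/27132 = 18/323 ≈ 0.0557.

18/323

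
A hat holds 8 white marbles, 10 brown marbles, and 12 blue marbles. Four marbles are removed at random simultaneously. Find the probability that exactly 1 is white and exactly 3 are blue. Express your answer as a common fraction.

352/5481

Unordered draws without replacement: count favorable combinations over C(30,4).
Favorable = C(8,1) · C(10,0) · C(12,3) = 1760; total = C(30,4) = 27405.
P = 1760/27405 = 352/5481 ≈ 0.0642.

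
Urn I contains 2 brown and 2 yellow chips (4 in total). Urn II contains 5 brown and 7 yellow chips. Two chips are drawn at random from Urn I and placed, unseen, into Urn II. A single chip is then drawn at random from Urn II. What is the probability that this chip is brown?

3/7

Condition on how many of the transferred chips are brown (from Urn I: 2 brown of 4; then Urn II has 14 total).
  0 brown: C(2,0)C(2,2)/C(4,2) = 1/6; then P = 5/14
  1 brown: C(2,1)C(2,1)/C(4,2) = 2/3; then P = 6/14
  2 brown: C(2,2)C(2,0)/C(4,2) = 1/6; then P = 7/14
P(brown from Urn II) = 3/7 ≈ 0.4286.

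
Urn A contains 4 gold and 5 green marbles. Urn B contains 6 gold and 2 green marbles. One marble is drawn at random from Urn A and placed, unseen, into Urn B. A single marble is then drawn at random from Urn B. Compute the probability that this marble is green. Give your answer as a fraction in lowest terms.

23/81

Condition on how many of the transferred marbles are green (from Urn A: 5 green of 9; then Urn B has 9 total).
  0 green: C(5,0)C(4,1)/C(9,1) = 4/9; then P = 2/9
  1 green: C(5,1)C(4,0)/C(9,1) = 5/9; then P = 3/9
P(green from Urn B) = 23/81 ≈ 0.2840.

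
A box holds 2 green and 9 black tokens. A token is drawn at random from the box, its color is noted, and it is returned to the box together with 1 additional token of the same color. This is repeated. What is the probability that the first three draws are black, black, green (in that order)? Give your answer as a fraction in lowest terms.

15/143

Track the composition after each reinforcement of +1.
P = (9/11) · (10/12) · (2/13) = 15/143 ≈ 0.1049.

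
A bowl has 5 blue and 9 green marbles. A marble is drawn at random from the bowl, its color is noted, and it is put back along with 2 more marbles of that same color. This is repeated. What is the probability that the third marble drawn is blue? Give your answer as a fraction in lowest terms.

Sum over the four possibilities for the first two draws (blue/not-blue each), tracking how the blue count and total change by +2 per draw.
P(third is blue) = 5/14 ≈ 0.3571. (In a Pólya urn every draw has the same marginal probability 5/14.)

5/14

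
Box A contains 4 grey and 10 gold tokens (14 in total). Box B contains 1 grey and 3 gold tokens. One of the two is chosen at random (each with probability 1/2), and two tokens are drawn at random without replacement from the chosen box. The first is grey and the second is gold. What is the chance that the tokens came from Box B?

P(E | Box A) = 20/91; P(E | Box B) = 1/4.
P(E) = 1/2·20/91 + 1/2·1/4 = 171/728.
By Bayes' rule, P(Box B | E) = 1/8 / 171/728 = 91/171 ≈ 0.5322.

91/171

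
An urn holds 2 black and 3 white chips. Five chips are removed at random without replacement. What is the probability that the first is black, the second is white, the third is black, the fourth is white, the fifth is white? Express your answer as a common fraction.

1/10

Multiply the conditional probability of each draw in order, without replacement, so each draw removes one from its color and from the total.
P = (2/5) · (3/4) · (1/3) · (2/2) · (1/1) = 1/10 ≈ 0.1000.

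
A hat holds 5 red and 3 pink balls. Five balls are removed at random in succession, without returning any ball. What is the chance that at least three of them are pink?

5/28

Sum the hypergeometric tail for j = 3,…,3 pink balls.
Favorable = C(3,3)·C(5,2) = 10; total = C(8,5) = 56.
P = 10/56 = 5/28 ≈ 0.1786.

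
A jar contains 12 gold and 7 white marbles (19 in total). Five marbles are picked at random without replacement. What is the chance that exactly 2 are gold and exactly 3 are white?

385/1938

Unordered draws without replacement: count favorable combinations over C(19,5).
Favorable = C(12,2) · C(7,3) = 2310; total = C(19,5) = 11628.
P = 2310/11628 = 385/1938 ≈ 0.1987.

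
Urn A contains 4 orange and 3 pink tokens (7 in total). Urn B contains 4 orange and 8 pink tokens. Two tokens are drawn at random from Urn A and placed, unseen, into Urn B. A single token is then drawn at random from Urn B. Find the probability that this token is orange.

Condition on how many of the transferred tokens are orange (from Urn A: 4 orange of 7; then Urn B has 14 total).
  0 orange: C(4,0)C(3,2)/C(7,2) = 1/7; then P = 4/14
  1 orange: C(4,1)C(3,1)/C(7,2) = 4/7; then P = 5/14
  2 orange: C(4,2)C(3,0)/C(7,2) = 2/7; then P = 6/14
P(orange from Urn B) = 18/49 ≈ 0.3673.

18/49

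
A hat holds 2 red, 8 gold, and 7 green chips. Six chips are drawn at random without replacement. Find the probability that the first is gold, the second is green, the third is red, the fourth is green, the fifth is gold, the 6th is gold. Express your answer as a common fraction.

Multiply the conditional probability of each draw in order, without replacement, so each draw removes one from its color and from the total.
P = (8/17) · (7/16) · (2/15) · (6/14) · (7/13) · (6/12) = 7/2210 ≈ 0.0032.

7/2210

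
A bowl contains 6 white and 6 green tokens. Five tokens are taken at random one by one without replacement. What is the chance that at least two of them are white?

Sum the hypergeometric tail for j = 2,…,5 white tokens.
Favorable = C(6,2)·C(6,3) + C(6,3)·C(6,2) + C(6,4)·C(6,1) + C(6,5)·C(6,0) = 696; total = C(12,5) = 792.
P = 696/792 = 29/33 ≈ 0.8788.

29/33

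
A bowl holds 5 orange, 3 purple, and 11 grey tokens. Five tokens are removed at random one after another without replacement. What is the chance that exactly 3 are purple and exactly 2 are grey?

Unordered draws without replacement: count favorable combinations over C(19,5).
Favorable = C(5,0) · C(3,3) · C(11,2) = 55; total = C(19,5) = 11628.
P = 55/11628 = 55/11628 ≈ 0.0047.

55/11628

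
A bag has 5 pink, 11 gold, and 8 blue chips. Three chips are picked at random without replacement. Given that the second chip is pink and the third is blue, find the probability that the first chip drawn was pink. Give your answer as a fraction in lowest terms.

P(first=pink and the second chip is pink and the third is blue) = (5/24)·(4/23)·(8/22) = 10/759.
P(E) = Σ over first color = 10/759 + 5/138 + 35/1518 = 5/69.
By Bayes, P(first=pink | E) = 10/759 / 5/69 = 2/11 ≈ 0.1818.

2/11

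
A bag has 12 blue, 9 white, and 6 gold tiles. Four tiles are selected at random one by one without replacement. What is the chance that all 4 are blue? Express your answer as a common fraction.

11/390

Unordered draws without replacement: count favorable combinations over C(27,4).
Favorable = C(12,4) · C(9,0) · C(6,0) = 495; total = C(27,4) = 17550.
P = 495/17550 = 11/390 ≈ 0.0282.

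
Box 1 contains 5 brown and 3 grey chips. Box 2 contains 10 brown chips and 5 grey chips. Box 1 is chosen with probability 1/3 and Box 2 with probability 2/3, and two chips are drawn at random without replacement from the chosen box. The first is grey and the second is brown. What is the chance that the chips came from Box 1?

P(E | Box 1) = 15/56; P(E | Box 2) = 5/21.
P(E) = 1/3·15/56 + 2/3·5/21 = 125/504.
By Bayes' rule, P(Box 1 | E) = 5/56 / 125/504 = 9/25 ≈ 0.3600.

9/25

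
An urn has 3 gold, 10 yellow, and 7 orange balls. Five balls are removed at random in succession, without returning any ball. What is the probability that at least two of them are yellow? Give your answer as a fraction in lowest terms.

Sum the hypergeometric tail for j = 2,…,5 yellow balls.
Favorable = C(10,2)·C(10,3) + C(10,3)·C(10,2) + C(10,4)·C(10,1) + C(10,5)·C(10,0) = 13152; total = C(20,5) = 15504.
P = 13152/15504 = 274/323 ≈ 0.8483.

274/323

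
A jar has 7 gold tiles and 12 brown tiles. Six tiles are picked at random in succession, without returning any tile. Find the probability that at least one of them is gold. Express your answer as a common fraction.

Use the complement: P(at least one gold) = 1 − P(no gold).
P(none) = C(12,6)/C(19,6) = 924/27132.
So P = 1 − 924/27132 = 312/323 ≈ 0.9659.

312/323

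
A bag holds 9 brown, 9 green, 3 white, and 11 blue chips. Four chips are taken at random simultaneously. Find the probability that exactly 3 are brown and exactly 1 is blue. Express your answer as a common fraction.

Unordered draws without replacement: count favorable combinations over C(32,4).
Favorable = C(9,3) · C(9,0) · C(3,0) · C(11,1) = 924; total = C(32,4) = 35960.
P = 924/35960 = 231/8990 ≈ 0.0257.

231/8990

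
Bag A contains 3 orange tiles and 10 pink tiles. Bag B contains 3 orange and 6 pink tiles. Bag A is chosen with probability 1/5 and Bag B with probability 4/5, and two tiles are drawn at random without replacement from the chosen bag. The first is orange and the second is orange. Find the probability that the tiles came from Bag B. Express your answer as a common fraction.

P(E | Bag A) = 1/26; P(E | Bag B) = 1/12.
P(E) = 1/5·1/26 + 4/5·1/12 = 29/390.
By Bayes' rule, P(Bag B | E) = 1/15 / 29/390 = 26/29 ≈ 0.8966.

26/29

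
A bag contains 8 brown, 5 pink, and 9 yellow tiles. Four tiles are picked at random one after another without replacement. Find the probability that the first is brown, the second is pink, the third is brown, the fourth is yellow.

Multiply the conditional probability of each draw in order, without replacement, so each draw removes one from its color and from the total.
P = (8/22) · (5/21) · (7/20) · (9/19) = 3/209 ≈ 0.0144.

3/209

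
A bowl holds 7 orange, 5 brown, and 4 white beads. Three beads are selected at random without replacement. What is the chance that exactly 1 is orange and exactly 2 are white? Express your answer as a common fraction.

3/40

Unordered draws without replacement: count favorable combinations over C(16,3).
Favorable = C(7,1) · C(5,0) · C(4,2) = 42; total = C(16,3) = 560.
P = 42/560 = 3/40 ≈ 0.0750.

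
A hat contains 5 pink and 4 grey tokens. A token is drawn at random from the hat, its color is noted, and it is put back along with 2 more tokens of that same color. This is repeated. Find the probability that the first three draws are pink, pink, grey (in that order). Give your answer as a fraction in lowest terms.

140/1287

Track the composition after each reinforcement of +2.
P = (5/9) · (7/11) · (4/13) = 140/1287 ≈ 0.1088.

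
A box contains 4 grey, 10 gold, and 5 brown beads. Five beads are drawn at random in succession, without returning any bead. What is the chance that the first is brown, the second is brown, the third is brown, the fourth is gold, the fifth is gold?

5/1292

Multiply the conditional probability of each draw in order, without replacement, so each draw removes one from its color and from the total.
P = (5/19) · (4/18) · (3/17) · (10/16) · (9/15) = 5/1292 ≈ 0.0039.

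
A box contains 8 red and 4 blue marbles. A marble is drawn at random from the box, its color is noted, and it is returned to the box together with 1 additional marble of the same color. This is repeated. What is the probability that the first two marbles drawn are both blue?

After a blue draw the box holds 5 blue out of 13.
P = (4/12)·(5/13) = 5/39 ≈ 0.1282.

5/39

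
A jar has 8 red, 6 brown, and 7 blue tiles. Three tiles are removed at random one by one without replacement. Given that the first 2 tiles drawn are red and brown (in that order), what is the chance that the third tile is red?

After removing 1 red, 1 brown, the jar has 7 red out of 19 remaining.
P(third is red | given) = 7/19 ≈ 0.3684.

7/19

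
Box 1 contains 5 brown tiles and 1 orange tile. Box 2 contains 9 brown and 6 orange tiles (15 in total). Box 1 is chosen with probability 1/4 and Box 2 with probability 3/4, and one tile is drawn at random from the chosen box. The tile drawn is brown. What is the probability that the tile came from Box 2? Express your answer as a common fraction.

54/79

P(brown | Box 1) = 5/6; P(brown | Box 2) = 3/5.
P(brown) = 1/4·5/6 + 3/4·3/5 = 79/120.
By Bayes' rule, P(Box 2 | brown) = 9/20 / 79/120 = 54/79 ≈ 0.6835.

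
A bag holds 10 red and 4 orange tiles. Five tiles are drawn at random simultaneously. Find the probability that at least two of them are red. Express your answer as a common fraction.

Sum the hypergeometric tail for j = 2,…,5 red tiles.
Favorable = C(10,2)·C(4,3) + C(10,3)·C(4,2) + C(10,4)·C(4,1) + C(10,5)·C(4,0) = 1992; total = C(14,5) = 2002.
P = 1992/2002 = 996/1001 ≈ 0.9950.

996/1001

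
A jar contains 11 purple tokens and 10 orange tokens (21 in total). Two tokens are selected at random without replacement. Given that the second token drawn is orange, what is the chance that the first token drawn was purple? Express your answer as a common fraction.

11/20

P(first=purple and the second token drawn is orange) = (11/21)·(10/20) = 11/42.
P(the second token drawn is orange) = Σ over first color = 11/42 + 3/14 = 10/21.
By Bayes, P(first=purple | the second token drawn is orange) = 11/42 / 10/21 = 11/20 ≈ 0.5500.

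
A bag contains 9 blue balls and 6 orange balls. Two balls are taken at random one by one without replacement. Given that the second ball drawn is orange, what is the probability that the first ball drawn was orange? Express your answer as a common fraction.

5/14

P(first=orange and the second ball drawn is orange) = (6/15)·(5/14) = 1/7.
P(the second ball drawn is orange) = Σ over first color = 9/35 + 1/7 = 2/5.
By Bayes, P(first=orange | the second ball drawn is orange) = 1/7 / 2/5 = 5/14 ≈ 0.3571.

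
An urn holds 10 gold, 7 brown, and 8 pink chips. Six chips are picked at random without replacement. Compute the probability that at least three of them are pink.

347/1265

Sum the hypergeometric tail for j = 3,…,6 pink chips.
Favorable = C(8,3)·C(17,3) + C(8,4)·C(17,2) + C(8,5)·C(17,1) + C(8,6)·C(17,0) = 48580; total = C(25,6) = 177100.
P = 48580/177100 = 347/1265 ≈ 0.2743.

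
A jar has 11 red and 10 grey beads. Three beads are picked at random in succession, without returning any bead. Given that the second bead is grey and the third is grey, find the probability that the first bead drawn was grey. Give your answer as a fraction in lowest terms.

P(first=grey and the second bead is grey and the third is grey) = (10/21)·(9/20)·(8/19) = 12/133.
P(E) = Σ over first color = 33/266 + 12/133 = 3/14.
By Bayes, P(first=grey | E) = 12/133 / 3/14 = 8/19 ≈ 0.4211.

8/19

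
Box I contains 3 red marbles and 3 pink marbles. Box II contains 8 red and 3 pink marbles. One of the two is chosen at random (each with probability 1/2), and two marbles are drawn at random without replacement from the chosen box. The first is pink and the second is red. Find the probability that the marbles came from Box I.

P(E | Box I) = 3/10; P(E | Box II) = 12/55.
P(E) = 1/2·3/10 + 1/2·12/55 = 57/220.
By Bayes' rule, P(Box I | E) = 3/20 / 57/220 = 11/19 ≈ 0.5789.

11/19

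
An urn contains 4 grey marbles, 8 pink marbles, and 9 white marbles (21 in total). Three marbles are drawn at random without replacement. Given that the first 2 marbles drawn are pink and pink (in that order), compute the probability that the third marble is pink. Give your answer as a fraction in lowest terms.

After removing 2 pink, the urn has 6 pink out of 19 remaining.
P(third is pink | given) = 6/19 ≈ 0.3158.

6/19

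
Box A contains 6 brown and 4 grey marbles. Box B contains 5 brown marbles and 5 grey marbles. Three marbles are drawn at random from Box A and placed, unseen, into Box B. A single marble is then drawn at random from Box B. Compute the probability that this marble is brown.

34/65

Condition on how many of the transferred marbles are brown (from Box A: 6 brown of 10; then Box B has 13 total).
  0 brown: C(6,0)C(4,3)/C(10,3) = 1/30; then P = 5/13
  1 brown: C(6,1)C(4,2)/C(10,3) = 3/10; then P = 6/13
  2 brown: C(6,2)C(4,1)/C(10,3) = 1/2; then P = 7/13
  3 brown: C(6,3)C(4,0)/C(10,3) = 1/6; then P = 8/13
P(brown from Box B) = 34/65 ≈ 0.5231.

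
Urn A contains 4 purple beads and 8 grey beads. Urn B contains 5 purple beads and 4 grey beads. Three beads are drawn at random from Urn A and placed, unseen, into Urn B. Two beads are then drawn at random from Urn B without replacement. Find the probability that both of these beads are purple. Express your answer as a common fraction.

Condition on how many of the transferred beads are purple (from Urn A: 4 purple of 12; then Urn B has 12 total).
  0 purple: C(4,0)C(8,3)/C(12,3) = 14/55; then P = C(5,2)/C(12,2) = 5/33
  1 purple: C(4,1)C(8,2)/C(12,3) = 28/55; then P = C(6,2)/C(12,2) = 5/22
  2 purple: C(4,2)C(8,1)/C(12,3) = 12/55; then P = C(7,2)/C(12,2) = 7/22
  3 purple: C(4,3)C(8,0)/C(12,3) = 1/55; then P = C(8,2)/C(12,2) = 14/33
P(both purple) = 28/121 ≈ 0.2314.

28/121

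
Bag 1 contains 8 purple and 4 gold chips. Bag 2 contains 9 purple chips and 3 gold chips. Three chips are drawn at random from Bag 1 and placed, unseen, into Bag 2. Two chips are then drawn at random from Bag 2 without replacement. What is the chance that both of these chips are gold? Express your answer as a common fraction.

Condition on how many of the transferred chips are gold (from Bag 1: 4 gold of 12; then Bag 2 has 15 total).
  0 gold: C(4,0)C(8,3)/C(12,3) = 14/55; then P = C(3,2)/C(15,2) = 1/35
  1 gold: C(4,1)C(8,2)/C(12,3) = 28/55; then P = C(4,2)/C(15,2) = 2/35
  2 gold: C(4,2)C(8,1)/C(12,3) = 12/55; then P = C(5,2)/C(15,2) = 2/21
  3 gold: C(4,3)C(8,0)/C(12,3) = 1/55; then P = C(6,2)/C(15,2) = 1/7
P(both gold) = 23/385 ≈ 0.0597.

23/385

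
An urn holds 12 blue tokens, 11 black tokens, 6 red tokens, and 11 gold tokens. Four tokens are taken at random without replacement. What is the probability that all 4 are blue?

99/18278

Unordered draws without replacement: count favorable combinations over C(40,4).
Favorable = C(12,4) · C(11,0) · C(6,0) · C(11,0) = 495; total = C(40,4) = 91390.
P = 495/91390 = 99/18278 ≈ 0.0054.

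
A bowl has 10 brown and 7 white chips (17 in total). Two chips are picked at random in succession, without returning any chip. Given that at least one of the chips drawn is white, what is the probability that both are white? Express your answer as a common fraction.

P(both white) = C(7,2)/C(17,2) = 21/136; P(at least one white) = 1 − C(10,2)/C(17,2) = 91/136.
Since 'both white' ⊆ 'at least one white', P(both | at least one) = 21/136 / 91/136 = 3/13 ≈ 0.2308.

3/13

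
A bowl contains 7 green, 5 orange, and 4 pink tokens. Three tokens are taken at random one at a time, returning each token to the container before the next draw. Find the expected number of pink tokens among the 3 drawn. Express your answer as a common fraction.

3/4

By linearity of expectation, E[X] = Σ P(draw i is pink); each independent draw has P(pink) = 4/16.
E[X] = 3 · 4/16 = 3/4 ≈ 0.7500.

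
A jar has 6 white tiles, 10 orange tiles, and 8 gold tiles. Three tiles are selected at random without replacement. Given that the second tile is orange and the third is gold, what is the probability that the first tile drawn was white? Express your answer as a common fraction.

P(first=white and the second tile is orange and the third is gold) = (6/24)·(10/23)·(8/22) = 10/253.
P(E) = Σ over first color = 10/253 + 15/253 + 35/759 = 10/69.
By Bayes, P(first=white | E) = 10/253 / 10/69 = 3/11 ≈ 0.2727.

3/11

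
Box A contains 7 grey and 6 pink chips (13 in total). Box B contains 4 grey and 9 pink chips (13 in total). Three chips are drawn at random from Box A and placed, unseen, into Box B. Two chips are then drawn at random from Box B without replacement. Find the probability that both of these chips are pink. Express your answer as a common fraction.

Condition on how many of the transferred chips are pink (from Box A: 6 pink of 13; then Box B has 16 total).
  0 pink: C(6,0)C(7,3)/C(13,3) = 35/286; then P = C(9,2)/C(16,2) = 3/10
  1 pink: C(6,1)C(7,2)/C(13,3) = 63/143; then P = C(10,2)/C(16,2) = 3/8
  2 pink: C(6,2)C(7,1)/C(13,3) = 105/286; then P = C(11,2)/C(16,2) = 11/24
  3 pink: C(6,3)C(7,0)/C(13,3) = 10/143; then P = C(12,2)/C(16,2) = 11/20
P(both pink) = 85/208 ≈ 0.4087.

85/208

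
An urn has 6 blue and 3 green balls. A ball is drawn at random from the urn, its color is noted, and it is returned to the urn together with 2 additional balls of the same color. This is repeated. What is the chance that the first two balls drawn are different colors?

4/11

Either green then blue, or blue then green; after the first draw the total is 11.
P = (3/9)·(6/11) + (6/9)·(3/11) = 4/11 ≈ 0.3636.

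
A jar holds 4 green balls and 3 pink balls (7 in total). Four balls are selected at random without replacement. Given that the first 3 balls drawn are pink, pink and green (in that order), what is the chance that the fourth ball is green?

3/4

After removing 1 green, 2 pink, the jar has 3 green out of 4 remaining.
P(fourth is green | given) = 3/4 ≈ 0.7500.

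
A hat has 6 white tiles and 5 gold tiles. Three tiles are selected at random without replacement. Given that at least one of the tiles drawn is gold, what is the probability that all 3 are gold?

2/29

P(all 3 gold) = C(5,3)/C(11,3) = 2/33; P(at least one gold) = 1 − C(6,3)/C(11,3) = 29/33.
Since 'all 3 gold' ⊆ 'at least one gold', P(all 3 | at least one) = 2/33 / 29/33 = 2/29 ≈ 0.0690.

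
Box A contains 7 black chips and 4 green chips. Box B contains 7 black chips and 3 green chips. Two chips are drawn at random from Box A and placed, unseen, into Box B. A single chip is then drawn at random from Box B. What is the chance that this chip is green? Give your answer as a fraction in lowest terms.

41/132

Condition on how many of the transferred chips are green (from Box A: 4 green of 11; then Box B has 12 total).
  0 green: C(4,0)C(7,2)/C(11,2) = 21/55; then P = 3/12
  1 green: C(4,1)C(7,1)/C(11,2) = 28/55; then P = 4/12
  2 green: C(4,2)C(7,0)/C(11,2) = 6/55; then P = 5/12
P(green from Box B) = 41/132 ≈ 0.3106.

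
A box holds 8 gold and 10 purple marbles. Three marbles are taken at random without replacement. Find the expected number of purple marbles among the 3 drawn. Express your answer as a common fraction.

By linearity of expectation, E[X] = Σ P(draw i is purple); by symmetry each draw (even without replacement) has P(purple) = 10/18.
E[X] = 3 · 10/18 = 5/3 ≈ 1.6667.

5/3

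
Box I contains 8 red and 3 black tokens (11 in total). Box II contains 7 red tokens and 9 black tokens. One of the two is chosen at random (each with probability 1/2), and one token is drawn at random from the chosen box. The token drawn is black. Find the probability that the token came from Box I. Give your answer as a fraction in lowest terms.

P(black | Box I) = 3/11; P(black | Box II) = 9/16.
P(black) = 1/2·3/11 + 1/2·9/16 = 147/352.
By Bayes' rule, P(Box I | black) = 3/22 / 147/352 = 16/49 ≈ 0.3265.

16/49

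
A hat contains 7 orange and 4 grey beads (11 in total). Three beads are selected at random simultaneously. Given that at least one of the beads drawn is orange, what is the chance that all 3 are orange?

5/23

P(all 3 orange) = C(7,3)/C(11,3) = 7/33; P(at least one orange) = 1 − C(4,3)/C(11,3) = 161/165.
Since 'all 3 orange' ⊆ 'at least one orange', P(all 3 | at least one) = 7/33 / 161/165 = 5/23 ≈ 0.2174.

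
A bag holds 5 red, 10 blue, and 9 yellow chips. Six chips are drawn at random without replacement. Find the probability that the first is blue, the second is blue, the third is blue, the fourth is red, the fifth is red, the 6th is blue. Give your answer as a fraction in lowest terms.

5/4807

Multiply the conditional probability of each draw in order, without replacement, so each draw removes one from its color and from the total.
P = (10/24) · (9/23) · (8/22) · (5/21) · (4/20) · (7/19) = 5/4807 ≈ 0.0010.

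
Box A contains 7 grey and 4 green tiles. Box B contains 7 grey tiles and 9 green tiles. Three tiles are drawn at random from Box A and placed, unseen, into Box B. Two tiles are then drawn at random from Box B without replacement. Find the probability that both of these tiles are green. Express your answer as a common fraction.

Condition on how many of the transferred tiles are green (from Box A: 4 green of 11; then Box B has 19 total).
  0 green: C(4,0)C(7,3)/C(11,3) = 7/33; then P = C(9,2)/C(19,2) = 4/19
  1 green: C(4,1)C(7,2)/C(11,3) = 28/55; then P = C(10,2)/C(19,2) = 5/19
  2 green: C(4,2)C(7,1)/C(11,3) = 14/55; then P = C(11,2)/C(19,2) = 55/171
  3 green: C(4,3)C(7,0)/C(11,3) = 4/165; then P = C(12,2)/C(19,2) = 22/57
P(both green) = 282/1045 ≈ 0.2699.

282/1045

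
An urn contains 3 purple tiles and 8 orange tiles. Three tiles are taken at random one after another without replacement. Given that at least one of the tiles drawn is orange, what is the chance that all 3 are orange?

P(all 3 orange) = C(8,3)/C(11,3) = 56/165; P(at least one orange) = 1 − C(3,3)/C(11,3) = 164/165.
Since 'all 3 orange' ⊆ 'at least one orange', P(all 3 | at least one) = 56/165 / 164/165 = 14/41 ≈ 0.3415.

14/41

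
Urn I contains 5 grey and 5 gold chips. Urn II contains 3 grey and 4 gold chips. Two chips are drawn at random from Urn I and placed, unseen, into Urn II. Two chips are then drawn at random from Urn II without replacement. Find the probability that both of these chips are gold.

23/81

Condition on how many of the transferred chips are gold (from Urn I: 5 gold of 10; then Urn II has 9 total).
  0 gold: C(5,0)C(5,2)/C(10,2) = 2/9; then P = C(4,2)/C(9,2) = 1/6
  1 gold: C(5,1)C(5,1)/C(10,2) = 5/9; then P = C(5,2)/C(9,2) = 5/18
  2 gold: C(5,2)C(5,0)/C(10,2) = 2/9; then P = C(6,2)/C(9,2) = 5/12
P(both gold) = 23/81 ≈ 0.2840.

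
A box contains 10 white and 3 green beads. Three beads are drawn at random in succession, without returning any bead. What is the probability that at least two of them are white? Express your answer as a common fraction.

255/286

Sum the hypergeometric tail for j = 2,…,3 white beads.
Favorable = C(10,2)·C(3,1) + C(10,3)·C(3,0) = 255; total = C(13,3) = 286.
P = 255/286 = 255/286 ≈ 0.8916.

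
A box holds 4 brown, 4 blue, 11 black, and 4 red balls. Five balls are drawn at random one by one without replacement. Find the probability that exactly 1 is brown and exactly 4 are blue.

4/33649

Unordered draws without replacement: count favorable combinations over C(23,5).
Favorable = C(4,1) · C(4,4) · C(11,0) · C(4,0) = 4; total = C(23,5) = 33649.
P = 4/33649 = 4/33649 ≈ 0.0001.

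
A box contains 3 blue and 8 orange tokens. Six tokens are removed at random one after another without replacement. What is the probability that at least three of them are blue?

Sum the hypergeometric tail for j = 3,…,3 blue tokens.
Favorable = C(3,3)·C(8,3) = 56; total = C(11,6) = 462.
P = 56/462 = 4/33 ≈ 0.1212.

4/33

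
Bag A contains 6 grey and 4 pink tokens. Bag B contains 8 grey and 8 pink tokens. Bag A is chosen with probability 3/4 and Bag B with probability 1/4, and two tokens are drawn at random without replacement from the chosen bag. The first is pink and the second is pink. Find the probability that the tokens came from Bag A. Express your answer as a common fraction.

12/19

P(E | Bag A) = 2/15; P(E | Bag B) = 7/30.
P(E) = 3/4·2/15 + 1/4·7/30 = 19/120.
By Bayes' rule, P(Bag A | E) = 1/10 / 19/120 = 12/19 ≈ 0.6316.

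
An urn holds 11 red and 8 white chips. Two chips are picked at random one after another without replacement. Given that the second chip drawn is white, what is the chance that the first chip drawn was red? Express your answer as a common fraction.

11/18

P(first=red and the second chip drawn is white) = (11/19)·(8/18) = 44/171.
P(the second chip drawn is white) = Σ over first color = 44/171 + 28/171 = 8/19.
By Bayes, P(first=red | the second chip drawn is white) = 44/171 / 8/19 = 11/18 ≈ 0.6111.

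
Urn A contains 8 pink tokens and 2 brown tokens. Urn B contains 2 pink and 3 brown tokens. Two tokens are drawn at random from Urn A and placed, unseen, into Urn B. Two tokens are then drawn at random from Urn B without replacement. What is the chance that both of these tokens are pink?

Condition on how many of the transferred tokens are pink (from Urn A: 8 pink of 10; then Urn B has 7 total).
  0 pink: C(8,0)C(2,2)/C(10,2) = 1/45; then P = C(2,2)/C(7,2) = 1/21
  1 pink: C(8,1)C(2,1)/C(10,2) = 16/45; then P = C(3,2)/C(7,2) = 1/7
  2 pink: C(8,2)C(2,0)/C(10,2) = 28/45; then P = C(4,2)/C(7,2) = 2/7
P(both pink) = 31/135 ≈ 0.2296.

31/135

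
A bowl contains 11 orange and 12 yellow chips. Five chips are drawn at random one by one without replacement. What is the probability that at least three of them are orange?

Sum the hypergeometric tail for j = 3,…,5 orange chips.
Favorable = C(11,3)·C(12,2) + C(11,4)·C(12,1) + C(11,5)·C(12,0) = 15312; total = C(23,5) = 33649.
P = 15312/33649 = 1392/3059 ≈ 0.4551.

1392/3059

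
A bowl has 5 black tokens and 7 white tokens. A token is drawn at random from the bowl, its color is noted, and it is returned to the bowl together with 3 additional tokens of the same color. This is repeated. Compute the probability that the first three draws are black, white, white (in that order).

35/324

Track the composition after each reinforcement of +3.
P = (5/12) · (7/15) · (10/18) = 35/324 ≈ 0.1080.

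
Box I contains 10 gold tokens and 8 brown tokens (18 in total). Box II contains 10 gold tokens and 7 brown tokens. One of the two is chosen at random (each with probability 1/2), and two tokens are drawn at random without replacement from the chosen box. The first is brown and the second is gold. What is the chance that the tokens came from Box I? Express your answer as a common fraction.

64/127

P(E | Box I) = 40/153; P(E | Box II) = 35/136.
P(E) = 1/2·40/153 + 1/2·35/136 = 635/2448.
By Bayes' rule, P(Box I | E) = 20/153 / 635/2448 = 64/127 ≈ 0.5039.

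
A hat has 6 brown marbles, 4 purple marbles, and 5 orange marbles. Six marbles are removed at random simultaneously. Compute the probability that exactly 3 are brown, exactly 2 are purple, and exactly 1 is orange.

Unordered draws without replacement: count favorable combinations over C(15,6).
Favorable = C(6,3) · C(4,2) · C(5,1) = 600; total = C(15,6) = 5005.
P = 600/5005 = 120/1001 ≈ 0.1199.

120/1001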